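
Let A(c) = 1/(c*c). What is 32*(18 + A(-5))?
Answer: 14432/25 ≈ 577.28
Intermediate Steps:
A(c) = c⁻² (A(c) = 1/(c²) = c⁻²)
32*(18 + A(-5)) = 32*(18 + (-5)⁻²) = 32*(18 + 1/25) = 32*(451/25) = 14432/25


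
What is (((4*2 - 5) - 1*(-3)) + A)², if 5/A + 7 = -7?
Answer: 6241/196 ≈ 31.842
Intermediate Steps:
A = -5/14 (A = 5/(-7 - 7) = 5/(-14) = 5*(-1/14) = -5/14 ≈ -0.35714)
(((4*2 - 5) - 1*(-3)) + A)² = (((4*2 - 5) - 1*(-3)) - 5/14)² = (((8 - 5) + 3) - 5/14)² = ((3 + 3) - 5/14)² = (6 - 5/14)² = (79/14)² = 6241/196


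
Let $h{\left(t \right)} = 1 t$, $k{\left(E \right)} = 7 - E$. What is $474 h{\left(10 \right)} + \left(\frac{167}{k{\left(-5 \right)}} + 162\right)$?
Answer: $\frac{58991}{12} \approx 4915.9$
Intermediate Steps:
$h{\left(t \right)} = t$
$474 h{\left(10 \right)} + \left(\frac{167}{k{\left(-5 \right)}} + 162\right) = 474 \cdot 10 + \left(\frac{167}{7 - -5} + 162\right) = 4740 + \left(\frac{167}{7 + 5} + 162\right) = 4740 + \left(\frac{167}{12} + 162\right) = 4740 + \frac{2111}{12} = \frac{58991}{12}$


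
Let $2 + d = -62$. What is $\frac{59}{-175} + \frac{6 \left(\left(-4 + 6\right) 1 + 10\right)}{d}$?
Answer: $- \frac{2047}{1400} \approx -1.4621$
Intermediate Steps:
$d = -64$ ($d = -2 - 62 = -64$)
$\frac{59}{-175} + \frac{6 \left(\left(-4 + 6\right) 1 + 10\right)}{d} = \frac{59}{-175} + \frac{6 \left(\left(-4 + 6\right) 1 + 10\right)}{-64} = 59 \left(- \frac{1}{175}\right) + 6 \left(2 \cdot 1 + 10\right) \left(- \frac{1}{64}\right) = - \frac{59}{175} + 6 \left(2 + 10\right) \left(- \frac{1}{64}\right) = - \frac{59}{175} + 6 \cdot 12 \left(- \frac{1}{64}\right) = - \frac{59}{175} + 72 \left(- \frac{1}{64}\right) = - \frac{59}{175} - \frac{9}{8} = - \frac{2047}{1400}$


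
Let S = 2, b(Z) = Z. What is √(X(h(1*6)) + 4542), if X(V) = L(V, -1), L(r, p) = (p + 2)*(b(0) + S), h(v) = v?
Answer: 8*√71 ≈ 67.409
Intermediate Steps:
L(r, p) = 4 + 2*p (L(r, p) = (p + 2)*(0 + 2) = (2 + p)*2 = 4 + 2*p)
X(V) = 2 (X(V) = 4 + 2*(-1) = 4 - 2 = 2)
√(X(h(1*6)) + 4542) = √(2 + 4542) = √4544 = 8*√71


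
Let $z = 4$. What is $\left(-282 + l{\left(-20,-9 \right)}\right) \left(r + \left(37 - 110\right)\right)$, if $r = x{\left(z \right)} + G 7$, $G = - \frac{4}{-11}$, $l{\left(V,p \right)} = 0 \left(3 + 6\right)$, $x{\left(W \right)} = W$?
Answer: $\frac{206142}{11} \approx 18740.0$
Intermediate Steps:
$l{\left(V,p \right)} = 0$ ($l{\left(V,p \right)} = 0 \cdot 9 = 0$)
$G = \frac{4}{11}$ ($G = \left(-4\right) \left(- \frac{1}{11}\right) = \frac{4}{11} \approx 0.36364$)
$r = \frac{72}{11}$ ($r = 4 + \frac{4}{11} \cdot 7 = 4 + \frac{28}{11} = \frac{72}{11} \approx 6.5455$)
$\left(-282 + l{\left(-20,-9 \right)}\right) \left(r + \left(37 - 110\right)\right) = \left(-282 + 0\right) \left(\frac{72}{11} + \left(37 - 110\right)\right) = - 282 \left(\frac{72}{11} + \left(37 - 110\right)\right) = - 282 \left(\frac{72}{11} - 73\right) = \left(-282\right) \left(- \frac{731}{11}\right) = \frac{206142}{11}$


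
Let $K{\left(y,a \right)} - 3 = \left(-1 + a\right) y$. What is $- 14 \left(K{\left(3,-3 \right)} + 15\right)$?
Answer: $-84$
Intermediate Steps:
$K{\left(y,a \right)} = 3 + y \left(-1 + a\right)$ ($K{\left(y,a \right)} = 3 + \left(-1 + a\right) y = 3 + y \left(-1 + a\right)$)
$- 14 \left(K{\left(3,-3 \right)} + 15\right) = - 14 \left(\left(3 - 3 - 9\right) + 15\right) = - 14 \left(-9 + 15\right) = \left(-14\right) 6 = -84$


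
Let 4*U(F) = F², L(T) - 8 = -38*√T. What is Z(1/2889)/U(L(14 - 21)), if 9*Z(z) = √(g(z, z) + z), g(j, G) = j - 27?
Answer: -√25038321/(-21762837*I + 1317384*√7) ≈ -3.5903e-5 - 0.00022418*I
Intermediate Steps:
g(j, G) = -27 + j
Z(z) = √(-27 + 2*z)/9 (Z(z) = √((-27 + z) + z)/9 = √(-27 + 2*z)/9)
L(T) = 8 - 38*√T
U(F) = F²/4
Z(1/2889)/U(L(14 - 21)) = (√(-27 + 2/2889)/9)/(((8 - 38*√(14 - 21))²/4)) = (√(-27 + 2*(1/2889))/9)/(((8 - 38*I*√7)²/4)) = (√(-27 + 2/2889)/9)/(((8 - 38*I*√7)²/4)) = (√(-78001/2889)/9)/(((8 - 38*I*√7)²/4)) = ((I*√25038321/963)/9)*(4/(8 - 38*I*√7)²) = (I*√25038321/8667)*(4/(8 - 38*I*√7)²) = 4*I*√25038321/(8667*(8 - 38*I*√7)²)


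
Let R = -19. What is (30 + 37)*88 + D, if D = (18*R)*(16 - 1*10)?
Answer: 3844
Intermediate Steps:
D = -2052 (D = (18*(-19))*(16 - 1*10) = -342*(16 - 10) = -342*6 = -2052)
(30 + 37)*88 + D = (30 + 37)*88 - 2052 = 67*88 - 2052 = 5896 - 2052 = 3844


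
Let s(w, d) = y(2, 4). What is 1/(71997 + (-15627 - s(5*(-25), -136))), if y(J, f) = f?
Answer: 1/56366 ≈ 1.7741e-5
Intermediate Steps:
s(w, d) = 4
1/(71997 + (-15627 - s(5*(-25), -136))) = 1/(71997 + (-15627 - 1*4)) = 1/(71997 + (-15627 - 4)) = 1/(71997 - 15631) = 1/56366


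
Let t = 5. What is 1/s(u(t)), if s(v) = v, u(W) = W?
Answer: 1/5 ≈ 0.20000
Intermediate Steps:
1/s(u(t)) = 1/5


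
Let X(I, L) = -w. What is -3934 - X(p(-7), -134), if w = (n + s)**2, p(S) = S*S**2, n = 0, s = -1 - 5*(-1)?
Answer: -3918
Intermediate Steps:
s = 4 (s = -1 + 5 = 4)
p(S) = S**3
w = 16 (w = (0 + 4)**2 = 4**2 = 16)
X(I, L) = -16 (X(I, L) = -1*16 = -16)
-3934 - X(p(-7), -134) = -3934 - 1*(-16) = -3934 + 16 = -3918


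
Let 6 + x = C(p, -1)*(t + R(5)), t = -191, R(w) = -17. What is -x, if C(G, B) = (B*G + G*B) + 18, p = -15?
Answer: 9990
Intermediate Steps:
C(G, B) = 18 + 2*B*G (C(G, B) = (B*G + B*G) + 18 = 2*B*G + 18 = 18 + 2*B*G)
x = -9990 (x = -6 + (18 + 2*(-1)*(-15))*(-191 - 17) = -6 + (18 + 30)*(-208) = -6 + 48*(-208) = -6 - 9984 = -9990)
-x = -1*(-9990) = 9990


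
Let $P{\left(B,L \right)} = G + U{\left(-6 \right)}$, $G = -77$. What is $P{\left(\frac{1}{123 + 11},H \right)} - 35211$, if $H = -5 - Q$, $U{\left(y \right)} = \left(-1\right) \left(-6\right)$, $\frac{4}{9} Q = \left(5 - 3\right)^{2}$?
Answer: $-35282$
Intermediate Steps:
$Q = 9$ ($Q = \frac{9 \left(5 - 3\right)^{2}}{4} = \frac{9 \cdot 2^{2}}{4} = \frac{9}{4} \cdot 4 = 9$)
$U{\left(y \right)} = 6$
$H = -14$ ($H = -5 - 9 = -14$)
$P{\left(B,L \right)} = -71$ ($P{\left(B,L \right)} = -77 + 6 = -71$)
$P{\left(\frac{1}{123 + 11},H \right)} - 35211 = -71 - 35211 = -35282$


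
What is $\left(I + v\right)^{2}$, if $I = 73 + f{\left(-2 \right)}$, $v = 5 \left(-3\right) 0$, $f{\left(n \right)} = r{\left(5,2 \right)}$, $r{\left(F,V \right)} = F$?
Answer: $6084$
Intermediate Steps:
$f{\left(n \right)} = 5$
$v = 0$ ($v = \left(-15\right) 0 = 0$)
$I = 78$ ($I = 73 + 5 = 78$)
$\left(I + v\right)^{2} = \left(78 + 0\right)^{2} = 78^{2} = 6084$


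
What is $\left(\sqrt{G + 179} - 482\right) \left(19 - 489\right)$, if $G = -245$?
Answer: $226540 - 470 i \sqrt{66} \approx 2.2654 \cdot 10^{5} - 3818.3 i$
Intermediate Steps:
$\left(\sqrt{G + 179} - 482\right) \left(19 - 489\right) = \left(\sqrt{-245 + 179} - 482\right) \left(19 - 489\right) = \left(\sqrt{-66} - 482\right) \left(-470\right) = \left(i \sqrt{66} - 482\right) \left(-470\right) = \left(-482 + i \sqrt{66}\right) \left(-470\right) = 226540 - 470 i \sqrt{66}$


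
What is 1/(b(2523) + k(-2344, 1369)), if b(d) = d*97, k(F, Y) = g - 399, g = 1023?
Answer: 1/245355 ≈ 4.0757e-6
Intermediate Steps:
k(F, Y) = 624 (k(F, Y) = 1023 - 399 = 624)
b(d) = 97*d
1/(b(2523) + k(-2344, 1369)) = 1/(97*2523 + 624) = 1/(244731 + 624) = 1/245355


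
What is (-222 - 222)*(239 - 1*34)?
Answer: -91020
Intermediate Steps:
(-222 - 222)*(239 - 1*34) = -444*(239 - 34) = -444*205 = -91020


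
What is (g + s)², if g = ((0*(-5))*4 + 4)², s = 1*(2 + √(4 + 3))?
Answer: (18 + √7)² ≈ 426.25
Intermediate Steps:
s = 2 + √7 (s = 1*(2 + √7) = 2 + √7 ≈ 4.6458)
g = 16 (g = (0*4 + 4)² = (0 + 4)² = 4² = 16)
(g + s)² = (16 + (2 + √7))² = (18 + √7)²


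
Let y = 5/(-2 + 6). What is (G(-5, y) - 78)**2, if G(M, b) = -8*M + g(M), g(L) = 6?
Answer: 1024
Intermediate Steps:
y = 5/4 ≈ 1.2500
G(M, b) = 6 - 8*M (G(M, b) = -8*M + 6 = 6 - 8*M)
(G(-5, y) - 78)**2 = ((6 - 8*(-5)) - 78)**2 = ((6 + 40) - 78)**2 = (46 - 78)**2 = (-32)**2 = 1024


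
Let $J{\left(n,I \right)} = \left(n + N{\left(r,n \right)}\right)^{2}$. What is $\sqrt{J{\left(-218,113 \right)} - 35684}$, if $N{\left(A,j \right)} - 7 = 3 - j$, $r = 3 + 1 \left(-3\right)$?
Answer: $16 i \sqrt{139} \approx 188.64 i$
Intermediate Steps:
$r = 0$ ($r = 3 - 3 = 0$)
$N{\left(A,j \right)} = 10 - j$ ($N{\left(A,j \right)} = 7 - \left(-3 + j\right) = 10 - j$)
$J{\left(n,I \right)} = 100$ ($J{\left(n,I \right)} = \left(n - \left(-10 + n\right)\right)^{2} = 10^{2} = 100$)
$\sqrt{J{\left(-218,113 \right)} - 35684} = \sqrt{100 - 35684} = \sqrt{-35584} = 16 i \sqrt{139}$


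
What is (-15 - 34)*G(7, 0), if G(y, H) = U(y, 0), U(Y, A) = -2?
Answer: 98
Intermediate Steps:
G(y, H) = -2
(-15 - 34)*G(7, 0) = (-15 - 34)*(-2) = -49*(-2) = 98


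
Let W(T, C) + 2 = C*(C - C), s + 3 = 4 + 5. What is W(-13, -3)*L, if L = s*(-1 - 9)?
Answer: 120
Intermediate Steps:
s = 6 (s = -3 + (4 + 5) = -3 + 9 = 6)
W(T, C) = -2 (W(T, C) = -2 + C*(C - C) = -2 + C*0 = -2 + 0 = -2)
L = -60 (L = 6*(-1 - 9) = 6*(-10) = -60)
W(-13, -3)*L = -2*(-60) = 120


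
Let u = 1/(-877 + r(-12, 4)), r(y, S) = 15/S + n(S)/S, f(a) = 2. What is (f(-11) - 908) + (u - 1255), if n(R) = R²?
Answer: -7513801/3477 ≈ -2161.0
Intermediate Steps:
r(y, S) = S + 15/S (r(y, S) = 15/S + S²/S = 15/S + S = S + 15/S)
u = -4/3477 (u = 1/(-877 + (4 + 15/4)) = 1/(-877 + 31/4) = 1/(-3477/4) = -4/3477 ≈ -0.0011504)
(f(-11) - 908) + (u - 1255) = (2 - 908) + (-4/3477 - 1255) = -906 - 4363639/3477 = -7513801/3477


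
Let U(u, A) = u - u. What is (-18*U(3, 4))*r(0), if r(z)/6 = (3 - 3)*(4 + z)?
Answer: 0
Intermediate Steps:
U(u, A) = 0
r(z) = 0 (r(z) = 6*((3 - 3)*(4 + z)) = 6*(0*(4 + z)) = 6*0 = 0)
(-18*U(3, 4))*r(0) = -18*0*0 = 0*0 = 0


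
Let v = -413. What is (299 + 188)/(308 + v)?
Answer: -487/105 ≈ -4.6381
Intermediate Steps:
(299 + 188)/(308 + v) = (299 + 188)/(308 - 413) = 487/(-105) = 487*(-1/105) = -487/105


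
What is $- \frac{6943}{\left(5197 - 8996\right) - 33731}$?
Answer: $\frac{6943}{37530} \approx 0.185$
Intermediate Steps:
$- \frac{6943}{\left(5197 - 8996\right) - 33731} = - \frac{6943}{-3799 - 33731} = - \frac{6943}{-37530} = \left(-6943\right) \left(- \frac{1}{37530}\right) = \frac{6943}{37530}$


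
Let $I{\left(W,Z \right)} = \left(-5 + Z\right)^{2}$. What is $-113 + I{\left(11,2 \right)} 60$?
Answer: $427$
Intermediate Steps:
$-113 + I{\left(11,2 \right)} 60 = -113 + \left(-5 + 2\right)^{2} \cdot 60 = -113 + \left(-3\right)^{2} \cdot 60 = -113 + 9 \cdot 60 = -113 + 540 = 427$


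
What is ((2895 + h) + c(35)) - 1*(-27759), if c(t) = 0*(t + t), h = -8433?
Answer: 22221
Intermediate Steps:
c(t) = 0 (c(t) = 0*(2*t) = 0)
((2895 + h) + c(35)) - 1*(-27759) = ((2895 - 8433) + 0) - 1*(-27759) = (-5538 + 0) + 27759 = -5538 + 27759 = 22221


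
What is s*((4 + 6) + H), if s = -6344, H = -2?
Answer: -50752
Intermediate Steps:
s*((4 + 6) + H) = -6344*((4 + 6) - 2) = -6344*(10 - 2) = -6344*8 = -50752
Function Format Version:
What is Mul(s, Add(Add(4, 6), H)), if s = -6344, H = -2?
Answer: -50752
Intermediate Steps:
Mul(s, Add(Add(4, 6), H)) = Mul(-6344, Add(Add(4, 6), -2)) = Mul(-6344, Add(10, -2)) = Mul(-6344, 8) = -50752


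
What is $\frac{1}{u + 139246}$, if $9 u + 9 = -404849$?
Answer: $\frac{9}{848356} \approx 1.0609 \cdot 10^{-5}$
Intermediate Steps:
$u = - \frac{404858}{9}$ ($u = -1 + \frac{1}{9} \left(-404849\right) = -1 - \frac{404849}{9} = - \frac{404858}{9} \approx -44984.0$)
$\frac{1}{u + 139246} = \frac{1}{- \frac{404858}{9} + 139246} = \frac{1}{\frac{848356}{9}} = \frac{9}{848356}$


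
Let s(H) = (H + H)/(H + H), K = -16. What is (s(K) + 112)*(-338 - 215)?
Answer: -62489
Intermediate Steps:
s(H) = 1 (s(H) = (2*H)/((2*H)) = (2*H)*(1/(2*H)) = 1)
(s(K) + 112)*(-338 - 215) = (1 + 112)*(-338 - 215) = 113*(-553) = -62489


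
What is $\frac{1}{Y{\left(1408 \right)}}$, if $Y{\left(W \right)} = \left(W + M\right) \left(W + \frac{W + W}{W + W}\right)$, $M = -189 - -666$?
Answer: $\frac{1}{2655965} \approx 3.7651 \cdot 10^{-7}$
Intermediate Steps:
$M = 477$ ($M = -189 + 666 = 477$)
$Y{\left(W \right)} = \left(1 + W\right) \left(477 + W\right)$ ($Y{\left(W \right)} = \left(W + 477\right) \left(W + \frac{W + W}{W + W}\right) = \left(477 + W\right) \left(W + \frac{2 W}{2 W}\right) = \left(477 + W\right) \left(W + 2 W \frac{1}{2 W}\right) = \left(477 + W\right) \left(W + 1\right) = \left(477 + W\right) \left(1 + W\right) = \left(1 + W\right) \left(477 + W\right)$)
$\frac{1}{Y{\left(1408 \right)}} = \frac{1}{477 + 1408^{2} + 478 \cdot 1408} = \frac{1}{477 + 1982464 + 673024} = \frac{1}{2655965}$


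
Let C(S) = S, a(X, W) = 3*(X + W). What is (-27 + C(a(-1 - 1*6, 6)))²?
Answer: 900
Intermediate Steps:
a(X, W) = 3*W + 3*X (a(X, W) = 3*(W + X) = 3*W + 3*X)
(-27 + C(a(-1 - 1*6, 6)))² = (-27 + (3*6 + 3*(-1 - 1*6)))² = (-27 + (18 + 3*(-1 - 6)))² = (-27 + (18 + 3*(-7)))² = (-27 + (18 - 21))² = (-27 - 3)² = (-30)² = 900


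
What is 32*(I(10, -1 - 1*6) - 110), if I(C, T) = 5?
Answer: -3360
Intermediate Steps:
32*(I(10, -1 - 1*6) - 110) = 32*(5 - 110) = 32*(-105) = -3360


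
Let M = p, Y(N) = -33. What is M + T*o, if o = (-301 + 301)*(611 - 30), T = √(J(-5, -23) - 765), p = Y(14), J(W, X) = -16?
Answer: -33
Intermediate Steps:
p = -33
T = I*√781 (T = √(-16 - 765) = √(-781) = I*√781 ≈ 27.946*I)
o = 0 (o = 0*581 = 0)
M = -33
M + T*o = -33 + (I*√781)*0 = -33 + 0 = -33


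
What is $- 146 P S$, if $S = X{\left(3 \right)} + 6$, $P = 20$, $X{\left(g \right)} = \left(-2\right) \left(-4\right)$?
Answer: $-40880$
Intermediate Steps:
$X{\left(g \right)} = 8$
$S = 14$ ($S = 8 + 6 = 14$)
$- 146 P S = \left(-146\right) 20 \cdot 14 = \left(-2920\right) 14 = -40880$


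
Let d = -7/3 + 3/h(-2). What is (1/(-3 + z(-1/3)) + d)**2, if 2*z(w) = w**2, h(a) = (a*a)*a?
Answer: 15031129/1617984 ≈ 9.2900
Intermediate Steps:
h(a) = a**3 (h(a) = a**2*a = a**3)
d = -65/24 (d = -7/3 + 3/((-2)**3) = -7*1/3 + 3/(-8) = -7/3 + 3*(-1/8) = -7/3 - 3/8 = -65/24 ≈ -2.7083)
z(w) = w**2/2
(1/(-3 + z(-1/3)) + d)**2 = (1/(-3 + (-1/3)**2/2) - 65/24)**2 = (1/(-3 + (1/2)*(1/9)) - 65/24)**2 = (1/(-3 + 1/18) - 65/24)**2 = (1/(-53/18) - 65/24)**2 = (-18/53 - 65/24)**2 = (-3877/1272)**2 = 15031129/1617984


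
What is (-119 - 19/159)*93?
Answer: -587140/53 ≈ -11078.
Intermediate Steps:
(-119 - 19/159)*93 = -18940/159*93 = -587140/53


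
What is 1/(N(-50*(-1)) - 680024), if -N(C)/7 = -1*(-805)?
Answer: -1/685659 ≈ -1.4585e-6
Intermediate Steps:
N(C) = -5635 (N(C) = -(-7)*(-805) = -7*805 = -5635)
1/(N(-50*(-1)) - 680024) = 1/(-5635 - 680024) = 1/(-685659) = -1/685659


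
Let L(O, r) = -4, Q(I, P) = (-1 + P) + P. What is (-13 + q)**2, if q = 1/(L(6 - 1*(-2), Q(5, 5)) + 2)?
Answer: 729/4 ≈ 182.25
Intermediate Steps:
Q(I, P) = -1 + 2*P
q = -1/2 (q = 1/(-4 + 2) = 1/(-2) = -1/2 ≈ -0.50000)
(-13 + q)**2 = (-13 - 1/2)**2 = (-27/2)**2 = 729/4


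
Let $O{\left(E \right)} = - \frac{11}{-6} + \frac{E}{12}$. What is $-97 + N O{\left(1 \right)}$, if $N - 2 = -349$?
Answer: $- \frac{9145}{12} \approx -762.08$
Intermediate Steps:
$N = -347$ ($N = 2 - 349 = -347$)
$O{\left(E \right)} = \frac{11}{6} + \frac{E}{12}$ ($O{\left(E \right)} = \left(-11\right) \left(- \frac{1}{6}\right) + E \frac{1}{12} = \frac{11}{6} + \frac{E}{12}$)
$-97 + N O{\left(1 \right)} = -97 - 347 \left(\frac{11}{6} + \frac{1}{12} \cdot 1\right) = -97 - 347 \left(\frac{11}{6} + \frac{1}{12}\right) = -97 - \frac{7981}{12} = - \frac{9145}{12}$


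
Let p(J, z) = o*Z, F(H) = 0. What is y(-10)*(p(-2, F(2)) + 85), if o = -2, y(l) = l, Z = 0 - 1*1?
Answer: -870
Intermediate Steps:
Z = -1 (Z = 0 - 1 = -1)
p(J, z) = 2 (p(J, z) = -2*(-1) = 2)
y(-10)*(p(-2, F(2)) + 85) = -10*(2 + 85) = -10*87 = -870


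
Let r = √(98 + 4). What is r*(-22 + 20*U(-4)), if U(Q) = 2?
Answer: 18*√102 ≈ 181.79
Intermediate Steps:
r = √102 ≈ 10.100
r*(-22 + 20*U(-4)) = √102*(-22 + 20*2) = √102*(-22 + 40) = √102*18 = 18*√102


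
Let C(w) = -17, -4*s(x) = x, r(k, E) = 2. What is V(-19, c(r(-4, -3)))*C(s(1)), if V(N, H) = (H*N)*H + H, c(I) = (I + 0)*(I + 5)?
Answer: 63070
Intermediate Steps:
s(x) = -x/4
c(I) = I*(5 + I)
V(N, H) = H + N*H² (V(N, H) = N*H² + H = H + N*H²)
V(-19, c(r(-4, -3)))*C(s(1)) = ((2*(5 + 2))*(1 + (2*(5 + 2))*(-19)))*(-17) = ((2*7)*(1 + (2*7)*(-19)))*(-17) = (14*(1 + 14*(-19)))*(-17) = (14*(1 - 266))*(-17) = (14*(-265))*(-17) = -3710*(-17) = 63070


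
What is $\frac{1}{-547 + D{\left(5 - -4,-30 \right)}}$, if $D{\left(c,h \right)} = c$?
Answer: $- \frac{1}{538} \approx -0.0018587$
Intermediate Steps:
$\frac{1}{-547 + D{\left(5 - -4,-30 \right)}} = \frac{1}{-547 + \left(5 - -4\right)} = \frac{1}{-547 + \left(5 + 4\right)} = \frac{1}{-547 + 9} = \frac{1}{-538} = - \frac{1}{538}$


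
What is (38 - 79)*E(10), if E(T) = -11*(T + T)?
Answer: 9020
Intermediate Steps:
E(T) = -22*T
(38 - 79)*E(10) = (38 - 79)*(-22*10) = -41*(-220) = 9020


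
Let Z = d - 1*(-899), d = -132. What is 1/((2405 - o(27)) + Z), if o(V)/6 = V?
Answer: 1/3010 ≈ 0.00033223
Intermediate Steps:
o(V) = 6*V
Z = 767 (Z = -132 - 1*(-899) = -132 + 899 = 767)
1/((2405 - o(27)) + Z) = 1/((2405 - 6*27) + 767) = 1/((2405 - 1*162) + 767) = 1/((2405 - 162) + 767) = 1/(2243 + 767) = 1/3010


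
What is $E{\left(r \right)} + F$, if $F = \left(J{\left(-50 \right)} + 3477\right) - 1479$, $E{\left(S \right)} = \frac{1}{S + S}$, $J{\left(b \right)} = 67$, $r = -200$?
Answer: $\frac{825999}{400} \approx 2065.0$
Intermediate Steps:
$E{\left(S \right)} = \frac{1}{2 S}$
$F = 2065$ ($F = \left(67 + 3477\right) - 1479 = 3544 - 1479 = 2065$)
$E{\left(r \right)} + F = \frac{1}{2 \left(-200\right)} + 2065 = \frac{1}{2} \left(- \frac{1}{200}\right) + 2065 = - \frac{1}{400} + 2065 = \frac{825999}{400}$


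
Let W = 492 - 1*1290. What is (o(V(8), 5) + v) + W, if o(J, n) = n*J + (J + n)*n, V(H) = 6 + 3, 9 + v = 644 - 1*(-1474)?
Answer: 1426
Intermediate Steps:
v = 2109 (v = -9 + (644 - 1*(-1474)) = -9 + (644 + 1474) = -9 + 2118 = 2109)
V(H) = 9
W = -798 (W = 492 - 1290 = -798)
o(J, n) = J*n + n*(J + n)
(o(V(8), 5) + v) + W = (5*(5 + 2*9) + 2109) - 798 = (5*(5 + 18) + 2109) - 798 = (5*23 + 2109) - 798 = (115 + 2109) - 798 = 2224 - 798 = 1426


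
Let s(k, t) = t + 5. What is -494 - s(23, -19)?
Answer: -480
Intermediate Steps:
s(k, t) = 5 + t
-494 - s(23, -19) = -494 - (5 - 19) = -494 - 1*(-14) = -494 + 14 = -480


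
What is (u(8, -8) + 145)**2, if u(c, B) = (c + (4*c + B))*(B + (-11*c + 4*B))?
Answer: 15610401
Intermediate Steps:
u(c, B) = (B + 5*c)*(-11*c + 5*B) (u(c, B) = (c + (B + 4*c))*(-11*c + 5*B) = (B + 5*c)*(-11*c + 5*B))
(u(8, -8) + 145)**2 = ((-55*8**2 + 5*(-8)**2 + 14*(-8)*8) + 145)**2 = ((-55*64 + 5*64 - 896) + 145)**2 = ((-3520 + 320 - 896) + 145)**2 = (-4096 + 145)**2 = (-3951)**2 = 15610401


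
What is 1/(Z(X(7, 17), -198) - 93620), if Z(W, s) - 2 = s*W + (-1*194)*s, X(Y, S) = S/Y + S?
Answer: -7/413370 ≈ -1.6934e-5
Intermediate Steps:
X(Y, S) = S + S/Y
Z(W, s) = 2 - 194*s + W*s (Z(W, s) = 2 + (s*W + (-1*194)*s) = 2 + (W*s - 194*s) = 2 + (-194*s + W*s) = 2 - 194*s + W*s)
1/(Z(X(7, 17), -198) - 93620) = 1/((2 - 194*(-198) + (17 + 17/7)*(-198)) - 93620) = 1/((2 + 38412 + (17 + 17*(1/7))*(-198)) - 93620) = 1/((2 + 38412 + (17 + 17/7)*(-198)) - 93620) = 1/((2 + 38412 + (136/7)*(-198)) - 93620) = 1/((2 + 38412 - 26928/7) - 93620) = 1/(241970/7 - 93620) = 1/(-413370/7) = -7/413370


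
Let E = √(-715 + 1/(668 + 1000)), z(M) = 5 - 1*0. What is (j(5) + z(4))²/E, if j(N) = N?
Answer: -200*I*√497322123/1192619 ≈ -3.7398*I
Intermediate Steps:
z(M) = 5 (z(M) = 5 + 0 = 5)
E = I*√497322123/834 (E = √(-715 + 1/1668) = √(-1192619/1668) = I*√497322123/834 ≈ 26.739*I)
(j(5) + z(4))²/E = (5 + 5)²/((I*√497322123/834)) = -2*I*√497322123/1192619*10² = -2*I*√497322123/1192619*100 = -200*I*√497322123/1192619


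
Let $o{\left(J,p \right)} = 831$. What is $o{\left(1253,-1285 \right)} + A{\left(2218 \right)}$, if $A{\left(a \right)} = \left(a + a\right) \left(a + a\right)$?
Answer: $19678927$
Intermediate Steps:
$A{\left(a \right)} = 4 a^{2}$ ($A{\left(a \right)} = 2 a 2 a = 4 a^{2}$)
$o{\left(1253,-1285 \right)} + A{\left(2218 \right)} = 831 + 4 \cdot 2218^{2} = 831 + 4 \cdot 4919524 = 831 + 19678096 = 19678927$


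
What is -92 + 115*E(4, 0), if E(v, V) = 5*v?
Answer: 2208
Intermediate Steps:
-92 + 115*E(4, 0) = -92 + 115*(5*4) = -92 + 115*20 = -92 + 2300 = 2208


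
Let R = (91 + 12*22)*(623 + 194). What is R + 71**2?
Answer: 295076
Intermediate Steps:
R = 290035 (R = (91 + 264)*817 = 355*817 = 290035)
R + 71**2 = 290035 + 71**2 = 290035 + 5041 = 295076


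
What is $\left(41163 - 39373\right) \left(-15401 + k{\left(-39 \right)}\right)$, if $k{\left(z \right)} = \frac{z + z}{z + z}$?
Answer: $-27566000$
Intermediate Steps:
$k{\left(z \right)} = 1$ ($k{\left(z \right)} = \frac{2 z}{2 z} = 2 z \frac{1}{2 z} = 1$)
$\left(41163 - 39373\right) \left(-15401 + k{\left(-39 \right)}\right) = \left(41163 - 39373\right) \left(-15401 + 1\right) = 1790 \left(-15400\right) = -27566000$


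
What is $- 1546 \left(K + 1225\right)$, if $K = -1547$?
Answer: $497812$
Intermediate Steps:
$- 1546 \left(K + 1225\right) = - 1546 \left(-1547 + 1225\right) = \left(-1546\right) \left(-322\right) = 497812$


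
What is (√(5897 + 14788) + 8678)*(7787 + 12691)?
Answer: 177708084 + 20478*√20685 ≈ 1.8065e+8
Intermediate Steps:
(√(5897 + 14788) + 8678)*(7787 + 12691) = (√20685 + 8678)*20478 = (8678 + √20685)*20478 = 177708084 + 20478*√20685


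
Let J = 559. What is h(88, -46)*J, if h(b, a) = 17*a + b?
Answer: -387946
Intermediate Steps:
h(b, a) = b + 17*a
h(88, -46)*J = (88 + 17*(-46))*559 = (88 - 782)*559 = -694*559 = -387946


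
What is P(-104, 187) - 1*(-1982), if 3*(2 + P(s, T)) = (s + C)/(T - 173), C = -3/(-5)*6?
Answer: 207649/105 ≈ 1977.6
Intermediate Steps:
C = 18/5 (C = -3*(-⅕)*6 = (⅗)*6 = 18/5 ≈ 3.6000)
P(s, T) = -2 + (18/5 + s)/(3*(-173 + T)) (P(s, T) = -2 + ((s + 18/5)/(T - 173))/3 = -2 + ((18/5 + s)/(-173 + T))/3 = -2 + (18/5 + s)/(3*(-173 + T)))
P(-104, 187) - 1*(-1982) = (5208 - 30*187 + 5*(-104))/(15*(-173 + 187)) - 1*(-1982) = (1/15)*(5208 - 5610 - 520)/14 + 1982 = (1/15)*(1/14)*(-922) + 1982 = -461/105 + 1982 = 207649/105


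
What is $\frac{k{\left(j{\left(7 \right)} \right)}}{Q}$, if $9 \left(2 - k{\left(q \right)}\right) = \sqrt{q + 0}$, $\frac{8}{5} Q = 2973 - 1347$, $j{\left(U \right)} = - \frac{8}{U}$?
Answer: $\frac{8}{4065} - \frac{8 i \sqrt{14}}{256095} \approx 0.001968 - 0.00011688 i$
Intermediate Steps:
$Q = \frac{4065}{4}$ ($Q = \frac{5 \left(2973 - 1347\right)}{8} = \frac{5}{8} \cdot 1626 = \frac{4065}{4} \approx 1016.3$)
$k{\left(q \right)} = 2 - \frac{\sqrt{q}}{9}$ ($k{\left(q \right)} = 2 - \frac{\sqrt{q + 0}}{9} = 2 - \frac{\sqrt{q}}{9}$)
$\frac{k{\left(j{\left(7 \right)} \right)}}{Q} = \frac{2 - \frac{\sqrt{- \frac{8}{7}}}{9}}{\frac{4065}{4}} = \left(2 - \frac{\sqrt{\left(-8\right) \frac{1}{7}}}{9}\right) \frac{4}{4065} = \left(2 - \frac{\sqrt{- \frac{8}{7}}}{9}\right) \frac{4}{4065} = \left(2 - \frac{\frac{2}{7} i \sqrt{14}}{9}\right) \frac{4}{4065} = \left(2 - \frac{2 i \sqrt{14}}{63}\right) \frac{4}{4065} = \frac{8}{4065} - \frac{8 i \sqrt{14}}{256095}$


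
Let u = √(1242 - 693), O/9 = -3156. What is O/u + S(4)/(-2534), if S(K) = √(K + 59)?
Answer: -9468*√61/61 - 3*√7/2534 ≈ -1212.3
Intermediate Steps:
O = -28404 (O = 9*(-3156) = -28404)
u = 3*√61 (u = √549 = 3*√61 ≈ 23.431)
S(K) = √(59 + K)
O/u + S(4)/(-2534) = -28404*√61/183 + √(59 + 4)/(-2534) = -9468*√61/61 + √63*(-1/2534) = -9468*√61/61 + (3*√7)*(-1/2534) = -9468*√61/61 - 3*√7/2534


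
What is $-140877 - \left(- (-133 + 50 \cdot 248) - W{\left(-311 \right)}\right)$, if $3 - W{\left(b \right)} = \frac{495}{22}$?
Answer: $- \frac{257259}{2} \approx -1.2863 \cdot 10^{5}$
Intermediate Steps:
$W{\left(b \right)} = - \frac{39}{2}$ ($W{\left(b \right)} = 3 - \frac{495}{22} = 3 - 495 \cdot \frac{1}{22} = 3 - \frac{45}{2} = - \frac{39}{2}$)
$-140877 - \left(- (-133 + 50 \cdot 248) - W{\left(-311 \right)}\right) = -140877 - \left(- (-133 + 50 \cdot 248) - - \frac{39}{2}\right) = -140877 - \left(- (-133 + 12400) + \frac{39}{2}\right) = -140877 - \left(\left(-1\right) 12267 + \frac{39}{2}\right) = -140877 - \left(-12267 + \frac{39}{2}\right) = -140877 - - \frac{24495}{2} = -140877 + \frac{24495}{2} = - \frac{257259}{2}$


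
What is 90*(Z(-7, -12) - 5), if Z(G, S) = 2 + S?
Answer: -1350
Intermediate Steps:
90*(Z(-7, -12) - 5) = 90*((2 - 12) - 5) = 90*(-10 - 5) = 90*(-15) = -1350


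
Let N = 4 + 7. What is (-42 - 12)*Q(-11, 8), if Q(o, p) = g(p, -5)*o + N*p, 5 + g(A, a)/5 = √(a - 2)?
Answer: -19602 + 2970*I*√7 ≈ -19602.0 + 7857.9*I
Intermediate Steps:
g(A, a) = -25 + 5*√(-2 + a) (g(A, a) = -25 + 5*√(a - 2) = -25 + 5*√(-2 + a))
N = 11
Q(o, p) = 11*p + o*(-25 + 5*I*√7) (Q(o, p) = (-25 + 5*√(-2 - 5))*o + 11*p = (-25 + 5*√(-7))*o + 11*p = (-25 + 5*(I*√7))*o + 11*p = (-25 + 5*I*√7)*o + 11*p = o*(-25 + 5*I*√7) + 11*p = 11*p + o*(-25 + 5*I*√7))
(-42 - 12)*Q(-11, 8) = (-42 - 12)*(11*8 - 5*(-11)*(5 - I*√7)) = -54*(88 + (275 - 55*I*√7)) = -54*(363 - 55*I*√7) = -19602 + 2970*I*√7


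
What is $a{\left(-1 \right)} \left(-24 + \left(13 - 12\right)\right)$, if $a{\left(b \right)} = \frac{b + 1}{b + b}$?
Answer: $0$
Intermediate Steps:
$a{\left(b \right)} = \frac{1 + b}{2 b}$
$a{\left(-1 \right)} \left(-24 + \left(13 - 12\right)\right) = \frac{1 - 1}{2 \left(-1\right)} \left(-24 + \left(13 - 12\right)\right) = \frac{1}{2} \left(-1\right) 0 \left(-24 + \left(13 - 12\right)\right) = 0 \left(-24 + 1\right) = 0 \left(-23\right) = 0$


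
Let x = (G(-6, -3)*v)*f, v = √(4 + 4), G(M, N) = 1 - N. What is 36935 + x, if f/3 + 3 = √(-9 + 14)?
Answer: 36935 + 24*√2*(-3 + √5) ≈ 36909.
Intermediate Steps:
v = 2*√2 (v = √8 = 2*√2 ≈ 2.8284)
f = -9 + 3*√5 (f = -9 + 3*√(-9 + 14) = -9 + 3*√5 ≈ -2.2918)
x = 8*√2*(-9 + 3*√5) (x = ((1 - 1*(-3))*(2*√2))*(-9 + 3*√5) = ((1 + 3)*(2*√2))*(-9 + 3*√5) = (4*(2*√2))*(-9 + 3*√5) = (8*√2)*(-9 + 3*√5) = 8*√2*(-9 + 3*√5) ≈ -25.929)
36935 + x = 36935 + 24*√2*(-3 + √5)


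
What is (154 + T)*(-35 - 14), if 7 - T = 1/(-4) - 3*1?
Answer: -32193/4 ≈ -8048.3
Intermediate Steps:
T = 41/4 (T = 7 - (1/(-4) - 3*1) = 7 - (-¼ - 3) = 7 - 1*(-13/4) = 7 + 13/4 = 41/4 ≈ 10.250)
(154 + T)*(-35 - 14) = (154 + 41/4)*(-35 - 14) = (657/4)*(-49) = -32193/4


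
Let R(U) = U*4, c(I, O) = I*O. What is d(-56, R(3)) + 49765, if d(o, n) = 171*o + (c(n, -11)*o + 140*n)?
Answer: 49261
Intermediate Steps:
R(U) = 4*U
d(o, n) = 140*n + 171*o - 11*n*o (d(o, n) = 171*o + ((n*(-11))*o + 140*n) = 171*o + ((-11*n)*o + 140*n) = 171*o + (-11*n*o + 140*n) = 171*o + (140*n - 11*n*o) = 140*n + 171*o - 11*n*o)
d(-56, R(3)) + 49765 = (140*(4*3) + 171*(-56) - 11*4*3*(-56)) + 49765 = (140*12 - 9576 - 11*12*(-56)) + 49765 = (1680 - 9576 + 7392) + 49765 = -504 + 49765 = 49261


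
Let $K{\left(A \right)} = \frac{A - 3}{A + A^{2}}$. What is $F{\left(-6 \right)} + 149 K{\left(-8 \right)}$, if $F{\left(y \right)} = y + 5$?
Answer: $- \frac{1695}{56} \approx -30.268$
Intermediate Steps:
$K{\left(A \right)} = \frac{-3 + A}{A + A^{2}}$
$F{\left(y \right)} = 5 + y$
$F{\left(-6 \right)} + 149 K{\left(-8 \right)} = \left(5 - 6\right) + 149 \frac{-3 - 8}{\left(-8\right) \left(1 - 8\right)} = -1 + 149 \left(\left(- \frac{1}{8}\right) \frac{1}{-7} \left(-11\right)\right) = -1 + 149 \left(\left(- \frac{1}{8}\right) \left(- \frac{1}{7}\right) \left(-11\right)\right) = -1 + 149 \left(- \frac{11}{56}\right) = -1 - \frac{1639}{56} = - \frac{1695}{56}$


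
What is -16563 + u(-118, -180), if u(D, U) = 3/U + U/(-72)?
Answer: -993631/60 ≈ -16561.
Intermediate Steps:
u(D, U) = 3/U - U/72 (u(D, U) = 3/U + U*(-1/72) = 3/U - U/72)
-16563 + u(-118, -180) = -16563 + (3/(-180) - 1/72*(-180)) = -16563 + (3*(-1/180) + 5/2) = -16563 + (-1/60 + 5/2) = -16563 + 149/60 = -993631/60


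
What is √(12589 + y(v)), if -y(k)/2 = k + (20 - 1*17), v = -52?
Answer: √12687 ≈ 112.64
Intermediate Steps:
y(k) = -6 - 2*k (y(k) = -2*(k + (20 - 1*17)) = -2*(k + (20 - 17)) = -2*(k + 3) = -2*(3 + k) = -6 - 2*k)
√(12589 + y(v)) = √(12589 + (-6 - 2*(-52))) = √(12589 + (-6 + 104)) = √(12589 + 98) = √12687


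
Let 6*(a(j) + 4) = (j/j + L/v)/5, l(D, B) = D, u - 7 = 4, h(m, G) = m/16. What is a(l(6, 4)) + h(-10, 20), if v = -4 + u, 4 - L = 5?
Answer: -1287/280 ≈ -4.5964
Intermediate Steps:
h(m, G) = m/16 (h(m, G) = m*(1/16) = m/16)
u = 11 (u = 7 + 4 = 11)
L = -1 (L = 4 - 1*5 = 4 - 5 = -1)
v = 7 (v = -4 + 11 = 7)
a(j) = -139/35 (a(j) = -4 + ((j/j - 1/7)/5)/6 = -4 + ((1 - 1*⅐)*(⅕))/6 = -4 + ((1 - ⅐)*(⅕))/6 = -4 + ((6/7)*(⅕))/6 = -4 + (⅙)*(6/35) = -4 + 1/35 = -139/35)
a(l(6, 4)) + h(-10, 20) = -139/35 + (1/16)*(-10) = -139/35 - 5/8 = -1287/280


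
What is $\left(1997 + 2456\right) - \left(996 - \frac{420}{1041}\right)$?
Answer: $\frac{1199719}{347} \approx 3457.4$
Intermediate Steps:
$\left(1997 + 2456\right) - \left(996 - \frac{420}{1041}\right) = 4453 - \left(996 - \frac{140}{347}\right) = 4453 - \frac{345472}{347} = \frac{1199719}{347}$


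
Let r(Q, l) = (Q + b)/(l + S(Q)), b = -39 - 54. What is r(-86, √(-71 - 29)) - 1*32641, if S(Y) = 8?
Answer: -1338639/41 + 895*I/82 ≈ -32650.0 + 10.915*I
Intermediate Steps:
b = -93
r(Q, l) = (-93 + Q)/(8 + l) (r(Q, l) = (Q - 93)/(l + 8) = (-93 + Q)/(8 + l))
r(-86, √(-71 - 29)) - 1*32641 = (-93 - 86)/(8 + √(-71 - 29)) - 1*32641 = -179/(8 + √(-100)) - 32641 = -179/(8 + 10*I) - 32641 = ((8 - 10*I)/164)*(-179) - 32641 = -179*(8 - 10*I)/164 - 32641 = -32641 - 179*(8 - 10*I)/164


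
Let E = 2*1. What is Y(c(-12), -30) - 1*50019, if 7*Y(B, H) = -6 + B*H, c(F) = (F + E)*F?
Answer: -353739/7 ≈ -50534.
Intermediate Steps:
E = 2
c(F) = F*(2 + F) (c(F) = (F + 2)*F = (2 + F)*F = F*(2 + F))
Y(B, H) = -6/7 + B*H/7 (Y(B, H) = (-6 + B*H)/7 = -6/7 + B*H/7)
Y(c(-12), -30) - 1*50019 = (-6/7 + (⅐)*(-12*(2 - 12))*(-30)) - 1*50019 = (-6/7 + (⅐)*(-12*(-10))*(-30)) - 50019 = (-6/7 + (⅐)*120*(-30)) - 50019 = (-6/7 - 3600/7) - 50019 = -3606/7 - 50019 = -353739/7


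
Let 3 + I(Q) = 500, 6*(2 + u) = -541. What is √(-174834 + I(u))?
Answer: I*√174337 ≈ 417.54*I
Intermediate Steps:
u = -553/6 (u = -2 + (⅙)*(-541) = -2 - 541/6 = -553/6 ≈ -92.167)
I(Q) = 497 (I(Q) = -3 + 500 = 497)
√(-174834 + I(u)) = √(-174834 + 497) = √(-174337) = I*√174337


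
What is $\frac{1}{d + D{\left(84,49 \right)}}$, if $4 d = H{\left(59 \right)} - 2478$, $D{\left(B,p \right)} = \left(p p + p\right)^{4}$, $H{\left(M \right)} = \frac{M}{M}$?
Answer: $\frac{4}{144120024997523} \approx 2.7755 \cdot 10^{-14}$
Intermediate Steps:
$H{\left(M \right)} = 1$
$D{\left(B,p \right)} = \left(p + p^{2}\right)^{4}$ ($D{\left(B,p \right)} = \left(p^{2} + p\right)^{4} = \left(p + p^{2}\right)^{4}$)
$d = - \frac{2477}{4}$ ($d = \frac{1 - 2478}{4} = \frac{1}{4} \left(-2477\right) = - \frac{2477}{4} \approx -619.25$)
$\frac{1}{d + D{\left(84,49 \right)}} = \frac{1}{- \frac{2477}{4} + 49^{4} \left(1 + 49\right)^{4}} = \frac{1}{- \frac{2477}{4} + 5764801 \cdot 50^{4}} = \frac{1}{- \frac{2477}{4} + 5764801 \cdot 6250000} = \frac{1}{- \frac{2477}{4} + 36030006250000} = \frac{1}{\frac{144120024997523}{4}} = \frac{4}{144120024997523}$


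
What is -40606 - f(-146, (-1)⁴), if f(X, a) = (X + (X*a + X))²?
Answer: -232450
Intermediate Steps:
f(X, a) = (2*X + X*a)² (f(X, a) = (X + (X + X*a))² = (2*X + X*a)²)
-40606 - f(-146, (-1)⁴) = -40606 - (-146)²*(2 + (-1)⁴)² = -40606 - 21316*(2 + 1)² = -40606 - 21316*3² = -40606 - 21316*9 = -40606 - 1*191844 = -40606 - 191844 = -232450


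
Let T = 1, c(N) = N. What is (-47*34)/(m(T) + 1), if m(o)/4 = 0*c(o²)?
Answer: -1598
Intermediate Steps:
m(o) = 0 (m(o) = 4*(0*o²) = 4*0 = 0)
(-47*34)/(m(T) + 1) = (-47*34)/(0 + 1) = -1598/1 = -1598*1 = -1598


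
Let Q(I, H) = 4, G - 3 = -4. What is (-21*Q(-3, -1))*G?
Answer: 84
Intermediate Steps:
G = -1 (G = 3 - 4 = -1)
(-21*Q(-3, -1))*G = -21*4*(-1) = -84*(-1) = 84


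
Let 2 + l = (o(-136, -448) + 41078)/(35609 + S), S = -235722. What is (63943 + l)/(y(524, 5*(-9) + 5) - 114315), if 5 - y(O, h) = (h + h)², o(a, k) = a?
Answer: -12795384391/24155640230 ≈ -0.52971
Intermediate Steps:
y(O, h) = 5 - 4*h² (y(O, h) = 5 - (h + h)² = 5 - (2*h)² = 5 - 4*h²)
l = -441168/200113 (l = -2 + (-136 + 41078)/(35609 - 235722) = -2 + 40942/(-200113) = -2 + 40942*(-1/200113) = -2 - 40942/200113 = -441168/200113 ≈ -2.2046)
(63943 + l)/(y(524, 5*(-9) + 5) - 114315) = (63943 - 441168/200113)/((5 - 4*(5*(-9) + 5)²) - 114315) = 12795384391/(200113*((5 - 4*(-45 + 5)²) - 114315)) = 12795384391/(200113*((5 - 4*(-40)²) - 114315)) = 12795384391/(200113*((5 - 4*1600) - 114315)) = 12795384391/(200113*((5 - 6400) - 114315)) = 12795384391/(200113*(-6395 - 114315)) = (12795384391/200113)/(-120710) = (12795384391/200113)*(-1/120710) = -12795384391/24155640230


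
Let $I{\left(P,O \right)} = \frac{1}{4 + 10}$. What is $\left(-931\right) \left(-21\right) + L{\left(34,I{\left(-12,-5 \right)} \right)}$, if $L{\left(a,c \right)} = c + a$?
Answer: $\frac{274191}{14} \approx 19585.0$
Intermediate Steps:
$I{\left(P,O \right)} = \frac{1}{14}$
$L{\left(a,c \right)} = a + c$
$\left(-931\right) \left(-21\right) + L{\left(34,I{\left(-12,-5 \right)} \right)} = \left(-931\right) \left(-21\right) + \left(34 + \frac{1}{14}\right) = 19551 + \frac{477}{14} = \frac{274191}{14}$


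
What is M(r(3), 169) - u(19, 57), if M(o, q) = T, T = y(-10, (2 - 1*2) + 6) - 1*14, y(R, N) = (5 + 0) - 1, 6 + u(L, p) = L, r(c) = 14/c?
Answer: -23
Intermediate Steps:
u(L, p) = -6 + L
y(R, N) = 4 (y(R, N) = 5 - 1 = 4)
T = -10 (T = 4 - 1*14 = 4 - 14 = -10)
M(o, q) = -10
M(r(3), 169) - u(19, 57) = -10 - (-6 + 19) = -10 - 1*13 = -10 - 13 = -23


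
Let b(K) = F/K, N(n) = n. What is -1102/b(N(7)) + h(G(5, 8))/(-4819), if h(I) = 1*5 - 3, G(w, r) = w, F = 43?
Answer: -37173852/207217 ≈ -179.40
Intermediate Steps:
b(K) = 43/K
h(I) = 2 (h(I) = 5 - 3 = 2)
-1102/b(N(7)) + h(G(5, 8))/(-4819) = -1102/(43/7) + 2/(-4819) = -1102/(43*(⅐)) + 2*(-1/4819) = -1102/43/7 - 2/4819 = -1102*7/43 - 2/4819 = -7714/43 - 2/4819 = -37173852/207217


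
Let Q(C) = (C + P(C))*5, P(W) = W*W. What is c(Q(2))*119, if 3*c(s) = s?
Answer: 1190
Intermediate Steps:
P(W) = W²
Q(C) = 5*C + 5*C² (Q(C) = (C + C²)*5 = 5*C + 5*C²)
c(s) = s/3
c(Q(2))*119 = ((5*2*(1 + 2))/3)*119 = ((5*2*3)/3)*119 = ((⅓)*30)*119 = 10*119 = 1190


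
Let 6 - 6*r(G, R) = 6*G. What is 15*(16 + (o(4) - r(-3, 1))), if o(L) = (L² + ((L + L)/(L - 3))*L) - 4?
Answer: 840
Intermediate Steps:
o(L) = -4 + L² + 2*L²/(-3 + L) (o(L) = (L² + ((2*L)/(-3 + L))*L) - 4 = (L² + (2*L/(-3 + L))*L) - 4 = (L² + 2*L²/(-3 + L)) - 4 = -4 + L² + 2*L²/(-3 + L))
r(G, R) = 1 - G
15*(16 + (o(4) - r(-3, 1))) = 15*(16 + ((12 + 4³ - 1*4² - 4*4)/(-3 + 4) - (1 - 1*(-3)))) = 15*(16 + ((12 + 64 - 1*16 - 16)/1 - (1 + 3))) = 15*(16 + (1*(12 + 64 - 16 - 16) - 1*4)) = 15*(16 + (1*44 - 4)) = 15*(16 + (44 - 4)) = 15*(16 + 40) = 15*56 = 840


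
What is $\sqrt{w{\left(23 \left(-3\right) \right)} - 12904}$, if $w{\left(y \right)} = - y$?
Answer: $i \sqrt{12835} \approx 113.29 i$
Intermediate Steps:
$\sqrt{w{\left(23 \left(-3\right) \right)} - 12904} = \sqrt{- 23 \left(-3\right) - 12904} = \sqrt{\left(-1\right) \left(-69\right) - 12904} = \sqrt{69 - 12904} = \sqrt{-12835} = i \sqrt{12835}$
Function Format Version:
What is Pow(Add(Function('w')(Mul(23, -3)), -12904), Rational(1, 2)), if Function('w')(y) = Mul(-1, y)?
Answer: Mul(I, Pow(12835, Rational(1, 2))) ≈ Mul(113.29, I)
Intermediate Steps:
Pow(Add(Function('w')(Mul(23, -3)), -12904), Rational(1, 2)) = Pow(Add(Mul(-1, Mul(23, -3)), -12904), Rational(1, 2)) = Pow(Add(Mul(-1, -69), -12904), Rational(1, 2)) = Pow(Add(69, -12904), Rational(1, 2)) = Pow(-12835, Rational(1, 2)) = Mul(I, Pow(12835, Rational(1, 2)))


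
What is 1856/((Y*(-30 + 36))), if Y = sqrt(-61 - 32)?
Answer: -928*I*sqrt(93)/279 ≈ -32.076*I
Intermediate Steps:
Y = I*sqrt(93) (Y = sqrt(-93) = I*sqrt(93) ≈ 9.6436*I)
1856/((Y*(-30 + 36))) = 1856/(((I*sqrt(93))*(-30 + 36))) = 1856/(((I*sqrt(93))*6)) = 1856/((6*I*sqrt(93))) = 1856*(-I*sqrt(93)/558) = -928*I*sqrt(93)/279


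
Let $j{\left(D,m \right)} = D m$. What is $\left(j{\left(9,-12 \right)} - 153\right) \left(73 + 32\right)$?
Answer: $-27405$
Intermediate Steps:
$\left(j{\left(9,-12 \right)} - 153\right) \left(73 + 32\right) = \left(9 \left(-12\right) - 153\right) \left(73 + 32\right) = \left(-108 - 153\right) 105 = \left(-261\right) 105 = -27405$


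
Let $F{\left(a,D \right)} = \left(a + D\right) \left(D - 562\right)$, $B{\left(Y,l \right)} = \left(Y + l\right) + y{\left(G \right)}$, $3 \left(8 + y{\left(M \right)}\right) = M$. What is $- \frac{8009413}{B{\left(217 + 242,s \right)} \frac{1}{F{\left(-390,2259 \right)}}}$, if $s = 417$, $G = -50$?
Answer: $- \frac{76210197438627}{2554} \approx -2.984 \cdot 10^{10}$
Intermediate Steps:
$y{\left(M \right)} = -8 + \frac{M}{3}$
$B{\left(Y,l \right)} = - \frac{74}{3} + Y + l$ ($B{\left(Y,l \right)} = \left(Y + l\right) + \left(-8 + \frac{1}{3} \left(-50\right)\right) = \left(Y + l\right) - \frac{74}{3} = - \frac{74}{3} + Y + l$)
$F{\left(a,D \right)} = \left(-562 + D\right) \left(D + a\right)$ ($F{\left(a,D \right)} = \left(D + a\right) \left(-562 + D\right) = \left(-562 + D\right) \left(D + a\right)$)
$- \frac{8009413}{B{\left(217 + 242,s \right)} \frac{1}{F{\left(-390,2259 \right)}}} = - \frac{8009413}{\left(- \frac{74}{3} + \left(217 + 242\right) + 417\right) \frac{1}{2259^{2} - 1269558 - -219180 + 2259 \left(-390\right)}} = - \frac{8009413}{\left(- \frac{74}{3} + 459 + 417\right) \frac{1}{5103081 - 1269558 + 219180 - 881010}} = - \frac{8009413}{\frac{2554}{3} \cdot \frac{1}{3171693}} = - \frac{8009413}{\frac{2554}{9515079}} = \left(-8009413\right) \frac{9515079}{2554} = - \frac{76210197438627}{2554}$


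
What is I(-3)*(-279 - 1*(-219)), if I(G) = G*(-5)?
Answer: -900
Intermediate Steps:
I(G) = -5*G
I(-3)*(-279 - 1*(-219)) = (-5*(-3))*(-279 - 1*(-219)) = 15*(-279 + 219) = 15*(-60) = -900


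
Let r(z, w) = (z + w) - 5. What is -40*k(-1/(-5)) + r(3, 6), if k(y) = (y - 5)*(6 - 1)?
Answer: 964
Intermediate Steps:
k(y) = -25 + 5*y (k(y) = (-5 + y)*5 = -25 + 5*y)
r(z, w) = -5 + w + z (r(z, w) = (w + z) - 5 = -5 + w + z)
-40*k(-1/(-5)) + r(3, 6) = -40*(-25 + 5*(-1/(-5))) + (-5 + 6 + 3) = -40*(-25 + 5*(-1*(-⅕))) + 4 = -40*(-25 + 5*(⅕)) + 4 = -40*(-25 + 1) + 4 = -40*(-24) + 4 = 960 + 4 = 964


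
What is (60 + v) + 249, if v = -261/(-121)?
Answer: 37650/121 ≈ 311.16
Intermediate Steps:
v = 261/121 (v = -261*(-1/121) = 261/121 ≈ 2.1570)
(60 + v) + 249 = (60 + 261/121) + 249 = 7521/121 + 249 = 37650/121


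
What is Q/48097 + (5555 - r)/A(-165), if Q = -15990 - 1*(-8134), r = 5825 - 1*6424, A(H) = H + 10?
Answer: -297206618/7455035 ≈ -39.867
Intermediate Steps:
A(H) = 10 + H
r = -599 (r = 5825 - 6424 = -599)
Q = -7856 (Q = -15990 + 8134 = -7856)
Q/48097 + (5555 - r)/A(-165) = -7856/48097 + (5555 - 1*(-599))/(10 - 165) = -7856*1/48097 + (5555 + 599)/(-155) = -7856/48097 + 6154*(-1/155) = -7856/48097 - 6154/155 = -297206618/7455035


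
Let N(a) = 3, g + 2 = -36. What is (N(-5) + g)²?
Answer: 1225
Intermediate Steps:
g = -38 (g = -2 - 36 = -38)
(N(-5) + g)² = (3 - 38)² = (-35)² = 1225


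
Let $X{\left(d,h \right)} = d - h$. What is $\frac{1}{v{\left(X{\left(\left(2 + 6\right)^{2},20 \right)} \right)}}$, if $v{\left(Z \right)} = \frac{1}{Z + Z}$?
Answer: $88$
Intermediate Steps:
$v{\left(Z \right)} = \frac{1}{2 Z}$
$\frac{1}{v{\left(X{\left(\left(2 + 6\right)^{2},20 \right)} \right)}} = \frac{1}{\frac{1}{2} \frac{1}{\left(2 + 6\right)^{2} - 20}} = \frac{1}{\frac{1}{2} \frac{1}{8^{2} - 20}} = \frac{1}{\frac{1}{2} \frac{1}{64 - 20}} = \frac{1}{\frac{1}{2} \cdot \frac{1}{44}} = \frac{1}{\frac{1}{88}} = 88$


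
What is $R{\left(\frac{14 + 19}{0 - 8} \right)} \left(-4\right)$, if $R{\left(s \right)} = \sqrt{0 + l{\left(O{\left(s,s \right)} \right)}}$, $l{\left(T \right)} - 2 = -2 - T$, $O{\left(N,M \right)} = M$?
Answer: $- \sqrt{66} \approx -8.124$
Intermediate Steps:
$l{\left(T \right)} = - T$ ($l{\left(T \right)} = 2 - \left(2 + T\right) = - T$)
$R{\left(s \right)} = \sqrt{- s}$ ($R{\left(s \right)} = \sqrt{0 - s} = \sqrt{- s}$)
$R{\left(\frac{14 + 19}{0 - 8} \right)} \left(-4\right) = \sqrt{- \frac{14 + 19}{0 - 8}} \left(-4\right) = \sqrt{- \frac{33}{-8}} \left(-4\right) = \sqrt{- \frac{33 \left(-1\right)}{8}} \left(-4\right) = \sqrt{\left(-1\right) \left(- \frac{33}{8}\right)} \left(-4\right) = \sqrt{\frac{33}{8}} \left(-4\right) = \frac{\sqrt{66}}{4} \left(-4\right) = - \sqrt{66}$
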